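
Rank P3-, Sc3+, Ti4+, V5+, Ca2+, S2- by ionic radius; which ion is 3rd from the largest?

All of these have 18 electrons (isoelectronic). With the same electron cloud, the ion with the most protons pulls it in tightest. Nuclear charges: V5+ (Z=23), Ti4+ (Z=22), Sc3+ (Z=21), Ca2+ (Z=20), S2- (Z=16), P3- (Z=15). Highest Z is smallest.
That gives V5+ < Ti4+ < Sc3+ < Ca2+ < S2- < P3-. From the largest end, number 3 is Ca2+.

Ca2+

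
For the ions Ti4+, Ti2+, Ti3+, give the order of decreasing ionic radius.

Ti2+ > Ti3+ > Ti4+

Same element, different charge: the more highly charged cation has fewer electrons and a greater effective nuclear charge per electron, making Ti4+ the smallest.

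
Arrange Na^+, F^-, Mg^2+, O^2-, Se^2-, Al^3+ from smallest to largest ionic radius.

Al^3+ < Mg^2+ < Na^+ < F^- < O^2- < Se^2-

Work out protons and electrons: Al^3+ has 10 e⁻ (Z=13), Mg^2+ has 10 e⁻ (Z=12), Na^+ has 10 e⁻ (Z=11), F^- has 10 e⁻ (Z=9), O^2- has 10 e⁻ (Z=8), Se^2- has 36 e⁻ (Z=34). Al^3+ < Mg^2+ (isoelectronic, higher Z=13 is smaller); Mg^2+ < Na^+ (both 10 e⁻, Z=12>11); Na^+ < F^- (both 10 e⁻, Z=11>9); F^- < O^2- (both 10 e⁻, Z=9>8); O^2- < Se^2- (same group, period 2 vs 4).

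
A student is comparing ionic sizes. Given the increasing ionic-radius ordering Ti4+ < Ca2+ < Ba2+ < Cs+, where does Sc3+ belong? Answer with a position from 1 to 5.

Electron counts and nuclear charges: Ti4+: 18 e⁻, Z=22, Sc3+: 18 e⁻, Z=21, Ca2+: 18 e⁻, Z=20, Ba2+: 54 e⁻, Z=56, Cs+: 54 e⁻, Z=55. Ti4+ < Sc3+ (isoelectronic, higher Z=22 is smaller); Sc3+ < Ca2+ (isoelectronic, higher Z=21 is smaller); Ca2+ < Ba2+ (same group, period 4 vs 6); Ba2+ < Cs+ (isoelectronic, higher Z=56 is smaller).
With Sc3+ included the full order is Ti4+ < Sc3+ < Ca2+ < Ba2+ < Cs+, so it takes position 2.

2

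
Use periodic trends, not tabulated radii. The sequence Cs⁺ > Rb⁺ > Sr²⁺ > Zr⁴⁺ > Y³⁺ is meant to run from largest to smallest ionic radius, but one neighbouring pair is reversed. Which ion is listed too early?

Zr⁴⁺

Scanning neighbour by neighbour, only Zr⁴⁺/Y³⁺ violates a trend: they are isoelectronic (36 e⁻) and Zr has more protons than Y (40 vs 39), making Zr⁴⁺ smaller. That makes Zr⁴⁺ the one sitting a position early relative to where it belongs.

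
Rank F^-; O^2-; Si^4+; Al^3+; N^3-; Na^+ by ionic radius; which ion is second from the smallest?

Al^3+

All of these have 10 electrons (isoelectronic). With the same electron cloud, the ion with the most protons pulls it in tightest. Nuclear charges: Si^4+ (Z=14), Al^3+ (Z=13), Na^+ (Z=11), F^- (Z=9), O^2- (Z=8), N^3- (Z=7). Highest Z is smallest.
Ordering: Si^4+ < Al^3+ < Na^+ < F^- < O^2- < N^3-. The second smallest is Al^3+.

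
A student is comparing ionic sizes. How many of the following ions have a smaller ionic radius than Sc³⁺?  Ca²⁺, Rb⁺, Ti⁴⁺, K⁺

First list Z and electron count for each: Ti⁴⁺ (Z=22, 18 e⁻), Sc³⁺ (Z=21, 18 e⁻), Ca²⁺ (Z=20, 18 e⁻), K⁺ (Z=19, 18 e⁻), Rb⁺ (Z=37, 36 e⁻). Ti⁴⁺ < Sc³⁺ (isoelectronic, higher Z=22 is smaller); Sc³⁺ < Ca²⁺ (isoelectronic, higher Z=21 is smaller); Ca²⁺ < K⁺ (both 18 e⁻, Z=20>19); K⁺ < Rb⁺ (same group, 1 shell fewer).
Ordering all of them (including Sc³⁺) by radius gives Ti⁴⁺ < Sc³⁺ < Ca²⁺ < K⁺ < Rb⁺. That's 1.

1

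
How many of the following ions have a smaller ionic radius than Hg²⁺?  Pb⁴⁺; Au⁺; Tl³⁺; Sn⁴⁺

3

Tabulating Z and e⁻: Sn⁴⁺ has 46 e⁻ (Z=50), Pb⁴⁺ has 78 e⁻ (Z=82), Tl³⁺ has 78 e⁻ (Z=81), Hg²⁺ has 78 e⁻ (Z=80), Au⁺ has 78 e⁻ (Z=79). Sn⁴⁺ < Pb⁴⁺ (same group, 1 shell fewer); Pb⁴⁺ < Tl³⁺ (both 78 e⁻, Z=82>81); Tl³⁺ < Hg²⁺ (isoelectronic, higher Z=81 is smaller); Hg²⁺ < Au⁺ (isoelectronic, higher Z=80 is smaller).
Placing each against Hg²⁺: smaller — Sn⁴⁺, Pb⁴⁺, Tl³⁺; larger — Au⁺. That's 3.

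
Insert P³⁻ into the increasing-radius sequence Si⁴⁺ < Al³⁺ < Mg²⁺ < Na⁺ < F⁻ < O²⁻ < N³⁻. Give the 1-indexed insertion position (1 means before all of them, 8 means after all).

Si⁴⁺ has 10 e⁻ (Z=14), Al³⁺ has 10 e⁻ (Z=13), Mg²⁺ has 10 e⁻ (Z=12), Na⁺ has 10 e⁻ (Z=11), F⁻ has 10 e⁻ (Z=9), O²⁻ has 10 e⁻ (Z=8), N³⁻ has 10 e⁻ (Z=7), P³⁻ has 18 e⁻ (Z=15). Si⁴⁺ < Al³⁺ (both 10 e⁻, Z=14>13); Al³⁺ < Mg²⁺ (both 10 e⁻, Z=13>12); Mg²⁺ < Na⁺ (both 10 e⁻, Z=12>11); Na⁺ < F⁻ (isoelectronic, higher Z=11 is smaller); F⁻ < O²⁻ (both 10 e⁻, Z=9>8); O²⁻ < N³⁻ (both 10 e⁻, Z=8>7); N³⁻ < P³⁻ (same group, 1 shell fewer).
Putting P³⁻ in gives Si⁴⁺ < Al³⁺ < Mg²⁺ < Na⁺ < F⁻ < O²⁻ < N³⁻ < P³⁻; it lands at slot 8.

8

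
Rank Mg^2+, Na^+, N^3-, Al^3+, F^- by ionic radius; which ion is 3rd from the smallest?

Each ion has 10 electrons. The ranking follows nuclear charge in reverse — greater Z gives a smaller radius. Al^3+ (Z=13), Mg^2+ (Z=12), Na^+ (Z=11), F^- (Z=9), N^3- (Z=7).
Ordering: Al^3+ < Mg^2+ < Na^+ < F^- < N^3-. The 3rd smallest is Na^+.

Na^+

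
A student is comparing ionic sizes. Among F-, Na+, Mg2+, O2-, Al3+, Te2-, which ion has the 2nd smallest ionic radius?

Work out protons and electrons: Al3+ (Z=13, 10 e⁻), Mg2+ (Z=12, 10 e⁻), Na+ (Z=11, 10 e⁻), F- (Z=9, 10 e⁻), O2- (Z=8, 10 e⁻), Te2- (Z=52, 54 e⁻). Al3+ < Mg2+ (isoelectronic, higher Z=13 is smaller); Mg2+ < Na+ (both 10 e⁻, Z=12>11); Na+ < F- (isoelectronic, higher Z=11 is smaller); F- < O2- (isoelectronic, higher Z=9 is smaller); O2- < Te2- (same group, 3 shells fewer).
Ordering: Al3+ < Mg2+ < Na+ < F- < O2- < Te2-. The 2nd smallest is Mg2+.

Mg2+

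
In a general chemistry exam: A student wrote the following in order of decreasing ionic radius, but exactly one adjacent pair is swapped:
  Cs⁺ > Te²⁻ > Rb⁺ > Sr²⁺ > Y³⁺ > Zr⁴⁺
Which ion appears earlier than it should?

The pair Cs⁺, Te²⁻ is the wrong way round — they are isoelectronic (54 e⁻) and Cs has more protons than Te (55 vs 52), making Cs⁺ smaller. All other adjacent pairs agree with periodic trends, so Cs⁺ is the misplaced ion.

Cs⁺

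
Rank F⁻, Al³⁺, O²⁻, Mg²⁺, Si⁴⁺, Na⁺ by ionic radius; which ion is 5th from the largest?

All of these have 10 electrons (isoelectronic). With the same electron cloud, the ion with the most protons pulls it in tightest. Nuclear charges: Si⁴⁺ (Z=14), Al³⁺ (Z=13), Mg²⁺ (Z=12), Na⁺ (Z=11), F⁻ (Z=9), O²⁻ (Z=8). Highest Z is smallest.
Ordering: Si⁴⁺ < Al³⁺ < Mg²⁺ < Na⁺ < F⁻ < O²⁻. The 5th largest is Al³⁺.

Al³⁺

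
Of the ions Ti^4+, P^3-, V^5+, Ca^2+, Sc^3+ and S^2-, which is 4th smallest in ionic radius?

All of these have 18 electrons (isoelectronic). With the same electron cloud, the ion with the most protons pulls it in tightest. Nuclear charges: V^5+ (Z=23), Ti^4+ (Z=22), Sc^3+ (Z=21), Ca^2+ (Z=20), S^2- (Z=16), P^3- (Z=15). Highest Z is smallest.
Ordering: V^5+ < Ti^4+ < Sc^3+ < Ca^2+ < S^2- < P^3-. The 4th smallest is Ca^2+.

Ca^2+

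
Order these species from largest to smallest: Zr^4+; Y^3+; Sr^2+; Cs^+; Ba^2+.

Electron counts and nuclear charges: Zr^4+: 36 e⁻, Z=40, Y^3+: 36 e⁻, Z=39, Sr^2+: 36 e⁻, Z=38, Ba^2+: 54 e⁻, Z=56, Cs^+: 54 e⁻, Z=55. Zr^4+ < Y^3+ (both 36 e⁻, Z=40>39); Y^3+ < Sr^2+ (isoelectronic, higher Z=39 is smaller); Sr^2+ < Ba^2+ (same group, 1 shell fewer); Ba^2+ < Cs^+ (isoelectronic, higher Z=56 is smaller).

Cs^+ > Ba^2+ > Sr^2+ > Y^3+ > Zr^4+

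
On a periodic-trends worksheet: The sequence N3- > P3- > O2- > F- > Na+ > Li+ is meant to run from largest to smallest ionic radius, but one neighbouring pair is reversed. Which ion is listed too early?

The pair N3-, P3- is the wrong way round — both in group 15 with the same charge; N3- (period 2) has the smaller radius. All other adjacent pairs agree with periodic trends, so N3- is the misplaced ion.

N3-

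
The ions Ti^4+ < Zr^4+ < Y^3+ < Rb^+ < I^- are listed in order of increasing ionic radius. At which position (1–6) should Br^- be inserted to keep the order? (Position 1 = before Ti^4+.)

5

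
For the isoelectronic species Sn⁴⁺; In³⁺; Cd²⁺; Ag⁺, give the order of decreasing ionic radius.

Ag⁺ > Cd²⁺ > In³⁺ > Sn⁴⁺

Isoelectronic series (46 e⁻ each). Size is set by nuclear charge: more protons means a smaller ion. Sn⁴⁺ (Z=50), In³⁺ (Z=49), Cd²⁺ (Z=48), Ag⁺ (Z=47).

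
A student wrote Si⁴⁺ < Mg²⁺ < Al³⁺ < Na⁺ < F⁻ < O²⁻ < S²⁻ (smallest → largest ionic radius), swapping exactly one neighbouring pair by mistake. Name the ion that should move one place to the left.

Compare adjacent ions: both have 10 electrons but Z(Al)=13 > Z(Mg)=12, so Al³⁺ should be the smaller of the two — yet in this increasing list Mg²⁺ sits before Al³⁺. Nothing else is reversed, so Al³⁺ should move one place to the left.

Al³⁺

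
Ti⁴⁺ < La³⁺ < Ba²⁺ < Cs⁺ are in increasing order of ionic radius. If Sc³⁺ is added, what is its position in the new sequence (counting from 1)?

Electron counts and nuclear charges: Ti⁴⁺ (Z=22, 18 e⁻), Sc³⁺ (Z=21, 18 e⁻), La³⁺ (Z=57, 54 e⁻), Ba²⁺ (Z=56, 54 e⁻), Cs⁺ (Z=55, 54 e⁻). Ti⁴⁺ < Sc³⁺ (both 18 e⁻, Z=22>21); Sc³⁺ < La³⁺ (same group, period 4 vs 6); La³⁺ < Ba²⁺ (isoelectronic, higher Z=57 is smaller); Ba²⁺ < Cs⁺ (isoelectronic, higher Z=56 is smaller).
Putting Sc³⁺ in gives Ti⁴⁺ < Sc³⁺ < La³⁺ < Ba²⁺ < Cs⁺; it lands at slot 2.

2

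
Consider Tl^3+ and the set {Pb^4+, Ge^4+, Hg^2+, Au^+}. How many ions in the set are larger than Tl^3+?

2

Work out protons and electrons: Ge^4+ has 28 e⁻ (Z=32), Pb^4+ has 78 e⁻ (Z=82), Tl^3+ has 78 e⁻ (Z=81), Hg^2+ has 78 e⁻ (Z=80), Au^+ has 78 e⁻ (Z=79). Ge^4+ < Pb^4+ (same group, period 4 vs 6); Pb^4+ < Tl^3+ (both 78 e⁻, Z=82>81); Tl^3+ < Hg^2+ (isoelectronic, higher Z=81 is smaller); Hg^2+ < Au^+ (isoelectronic, higher Z=80 is smaller).
Relative to Tl^3+, the ions that are larger are Hg^2+, Au^+. That's 2.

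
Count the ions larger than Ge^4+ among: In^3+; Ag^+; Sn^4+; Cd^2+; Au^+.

5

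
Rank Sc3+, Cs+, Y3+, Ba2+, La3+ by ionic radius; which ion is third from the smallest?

La3+

Work out protons and electrons: Sc3+ has 18 e⁻ (Z=21), Y3+ has 36 e⁻ (Z=39), La3+ has 54 e⁻ (Z=57), Ba2+ has 54 e⁻ (Z=56), Cs+ has 54 e⁻ (Z=55). Sc3+ < Y3+ (same group, 1 shell fewer); Y3+ < La3+ (same group, 1 shell fewer); La3+ < Ba2+ (isoelectronic, higher Z=57 is smaller); Ba2+ < Cs+ (both 54 e⁻, Z=56>55).
So the order is Sc3+ < Y3+ < La3+ < Ba2+ < Cs+; the 3rd-smallest ion is La3+.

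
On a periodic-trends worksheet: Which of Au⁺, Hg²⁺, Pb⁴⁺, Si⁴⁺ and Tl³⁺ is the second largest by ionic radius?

Hg²⁺

First list Z and electron count for each: Si⁴⁺ (Z=14, 10 e⁻), Pb⁴⁺ (Z=82, 78 e⁻), Tl³⁺ (Z=81, 78 e⁻), Hg²⁺ (Z=80, 78 e⁻), Au⁺ (Z=79, 78 e⁻). Si⁴⁺ < Pb⁴⁺ (same group, 3 shells fewer); Pb⁴⁺ < Tl³⁺ (both 78 e⁻, Z=82>81); Tl³⁺ < Hg²⁺ (isoelectronic, higher Z=81 is smaller); Hg²⁺ < Au⁺ (isoelectronic, higher Z=80 is smaller).
Ordering: Si⁴⁺ < Pb⁴⁺ < Tl³⁺ < Hg²⁺ < Au⁺. The second largest is Hg²⁺.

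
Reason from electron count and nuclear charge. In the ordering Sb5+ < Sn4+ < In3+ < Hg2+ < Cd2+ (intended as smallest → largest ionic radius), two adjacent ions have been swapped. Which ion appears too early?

Hg2+

Check each adjacent pair. Hg2+ and Cd2+ are reversed: Cd2+ and Hg2+ are in one column with the same charge; the lighter period-5 ion has one fewer shell and is smaller. No other neighbouring pair contradicts the periodic trends, so Hg2+ is the ion listed too early.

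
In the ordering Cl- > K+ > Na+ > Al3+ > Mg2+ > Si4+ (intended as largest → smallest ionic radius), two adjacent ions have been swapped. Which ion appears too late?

Mg2+

The pair Al3+, Mg2+ is the wrong way round — Al3+ and Mg2+ share 10 electrons; the higher nuclear charge on Al (Z=13) contracts it more, so Al3+ < Mg2+. All other adjacent pairs agree with periodic trends, so Mg2+ is the misplaced ion.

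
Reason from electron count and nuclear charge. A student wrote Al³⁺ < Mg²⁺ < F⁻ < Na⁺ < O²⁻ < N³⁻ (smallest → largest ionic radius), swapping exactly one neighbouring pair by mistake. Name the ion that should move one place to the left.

Na⁺

Check each adjacent pair. F⁻ and Na⁺ are reversed: both have 10 electrons but Z(Na)=11 > Z(F)=9, so Na⁺ should be the smaller of the two. No other neighbouring pair contradicts the periodic trends, so Na⁺ is the ion listed too late.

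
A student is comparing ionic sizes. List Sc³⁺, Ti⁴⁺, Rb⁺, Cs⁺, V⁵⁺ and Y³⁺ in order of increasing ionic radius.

V⁵⁺ < Ti⁴⁺ < Sc³⁺ < Y³⁺ < Rb⁺ < Cs⁺

Tabulating Z and e⁻: V⁵⁺: 18 e⁻, Z=23, Ti⁴⁺: 18 e⁻, Z=22, Sc³⁺: 18 e⁻, Z=21, Y³⁺: 36 e⁻, Z=39, Rb⁺: 36 e⁻, Z=37, Cs⁺: 54 e⁻, Z=55. V⁵⁺ < Ti⁴⁺ (both 18 e⁻, Z=23>22); Ti⁴⁺ < Sc³⁺ (isoelectronic, higher Z=22 is smaller); Sc³⁺ < Y³⁺ (same group, 1 shell fewer); Y³⁺ < Rb⁺ (both 36 e⁻, Z=39>37); Rb⁺ < Cs⁺ (same group, period 5 vs 6).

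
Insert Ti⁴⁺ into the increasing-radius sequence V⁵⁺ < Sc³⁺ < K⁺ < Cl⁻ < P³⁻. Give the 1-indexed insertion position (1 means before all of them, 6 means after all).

All of these have 18 electrons (isoelectronic). With the same electron cloud, the ion with the most protons pulls it in tightest. Nuclear charges: V⁵⁺ (Z=23), Ti⁴⁺ (Z=22), Sc³⁺ (Z=21), K⁺ (Z=19), Cl⁻ (Z=17), P³⁻ (Z=15). Highest Z is smallest.
Putting Ti⁴⁺ in gives V⁵⁺ < Ti⁴⁺ < Sc³⁺ < K⁺ < Cl⁻ < P³⁻; it lands at slot 2.

2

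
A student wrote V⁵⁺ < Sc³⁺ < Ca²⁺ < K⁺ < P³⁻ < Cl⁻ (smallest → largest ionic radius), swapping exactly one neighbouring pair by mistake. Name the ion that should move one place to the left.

The pair P³⁻, Cl⁻ is the wrong way round — Cl⁻ and P³⁻ share 18 electrons; the higher nuclear charge on Cl (Z=17) contracts it more, so Cl⁻ < P³⁻. All other adjacent pairs agree with periodic trends, so Cl⁻ is the misplaced ion.

Cl⁻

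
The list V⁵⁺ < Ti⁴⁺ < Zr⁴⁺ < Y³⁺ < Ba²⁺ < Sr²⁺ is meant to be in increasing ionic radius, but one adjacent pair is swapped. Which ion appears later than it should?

Sr²⁺

Compare adjacent ions: Sr²⁺ and Ba²⁺ are in one column with the same charge; the lighter period-5 ion has one fewer shell and is smaller — yet in this increasing list Ba²⁺ sits before Sr²⁺. Nothing else is reversed, so Sr²⁺ should move one place to the left.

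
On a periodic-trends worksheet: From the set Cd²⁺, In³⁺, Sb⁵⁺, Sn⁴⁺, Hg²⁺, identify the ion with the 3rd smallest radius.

In³⁺

Electron counts and nuclear charges: Sb⁵⁺ has 46 e⁻ (Z=51), Sn⁴⁺ has 46 e⁻ (Z=50), In³⁺ has 46 e⁻ (Z=49), Cd²⁺ has 46 e⁻ (Z=48), Hg²⁺ has 78 e⁻ (Z=80). Sb⁵⁺ < Sn⁴⁺ (isoelectronic, higher Z=51 is smaller); Sn⁴⁺ < In³⁺ (isoelectronic, higher Z=50 is smaller); In³⁺ < Cd²⁺ (isoelectronic, higher Z=49 is smaller); Cd²⁺ < Hg²⁺ (same group, 1 shell fewer).
Ordering: Sb⁵⁺ < Sn⁴⁺ < In³⁺ < Cd²⁺ < Hg²⁺. The 3rd smallest is In³⁺.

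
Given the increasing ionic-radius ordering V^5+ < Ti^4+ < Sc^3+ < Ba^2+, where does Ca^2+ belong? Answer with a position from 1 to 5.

4

V^5+: 18 e⁻, Z=23, Ti^4+: 18 e⁻, Z=22, Sc^3+: 18 e⁻, Z=21, Ca^2+: 18 e⁻, Z=20, Ba^2+: 54 e⁻, Z=56. V^5+ < Ti^4+ (isoelectronic, higher Z=23 is smaller); Ti^4+ < Sc^3+ (isoelectronic, higher Z=22 is smaller); Sc^3+ < Ca^2+ (both 18 e⁻, Z=21>20); Ca^2+ < Ba^2+ (same group, 2 shells fewer).
With Ca^2+ included the full order is V^5+ < Ti^4+ < Sc^3+ < Ca^2+ < Ba^2+, so it takes position 4.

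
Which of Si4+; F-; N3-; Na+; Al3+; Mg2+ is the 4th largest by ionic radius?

Each ion has 10 electrons. The ranking follows nuclear charge in reverse — greater Z gives a smaller radius. Si4+ (Z=14), Al3+ (Z=13), Mg2+ (Z=12), Na+ (Z=11), F- (Z=9), N3- (Z=7).
Ordering: Si4+ < Al3+ < Mg2+ < Na+ < F- < N3-. The 4th largest is Mg2+.

Mg2+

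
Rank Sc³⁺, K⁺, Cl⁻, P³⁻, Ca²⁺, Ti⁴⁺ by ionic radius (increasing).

All of these have 18 electrons (isoelectronic). With the same electron cloud, the ion with the most protons pulls it in tightest. Nuclear charges: Ti⁴⁺ (Z=22), Sc³⁺ (Z=21), Ca²⁺ (Z=20), K⁺ (Z=19), Cl⁻ (Z=17), P³⁻ (Z=15). Highest Z is smallest.

Ti⁴⁺ < Sc³⁺ < Ca²⁺ < K⁺ < Cl⁻ < P³⁻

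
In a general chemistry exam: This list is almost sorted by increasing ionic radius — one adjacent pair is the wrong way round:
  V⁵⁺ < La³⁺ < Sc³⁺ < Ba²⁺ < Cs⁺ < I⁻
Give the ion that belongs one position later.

La³⁺

Compare adjacent ions: both in group 3 with the same charge; Sc³⁺ (period 4) has the smaller radius — yet in this increasing list La³⁺ sits before Sc³⁺. Nothing else is reversed, so La³⁺ should move one place to the right.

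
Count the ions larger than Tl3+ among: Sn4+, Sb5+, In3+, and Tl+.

1

Tabulating Z and e⁻: Sb5+: 46 e⁻, Z=51, Sn4+: 46 e⁻, Z=50, In3+: 46 e⁻, Z=49, Tl3+: 78 e⁻, Z=81, Tl+: 80 e⁻, Z=81. Sb5+ < Sn4+ (isoelectronic, higher Z=51 is smaller); Sn4+ < In3+ (isoelectronic, higher Z=50 is smaller); In3+ < Tl3+ (same group, 1 shell fewer); Tl3+ < Tl+ (higher charge on the same element).
Relative to Tl3+, the ions that are larger are Tl+. So 1 is larger.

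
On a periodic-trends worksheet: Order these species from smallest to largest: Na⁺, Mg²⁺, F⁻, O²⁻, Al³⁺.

These species are isoelectronic with 10 electrons. The only difference is the number of protons: Al³⁺ (Z=13), Mg²⁺ (Z=12), Na⁺ (Z=11), F⁻ (Z=9), O²⁻ (Z=8). The strongest nuclear pull (Al³⁺) gives the smallest ion.

Al³⁺ < Mg²⁺ < Na⁺ < F⁻ < O²⁻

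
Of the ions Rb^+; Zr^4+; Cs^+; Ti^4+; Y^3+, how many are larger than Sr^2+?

2

Ti^4+ has 18 e⁻ (Z=22), Zr^4+ has 36 e⁻ (Z=40), Y^3+ has 36 e⁻ (Z=39), Sr^2+ has 36 e⁻ (Z=38), Rb^+ has 36 e⁻ (Z=37), Cs^+ has 54 e⁻ (Z=55). Ti^4+ < Zr^4+ (same group, period 4 vs 5); Zr^4+ < Y^3+ (isoelectronic, higher Z=40 is smaller); Y^3+ < Sr^2+ (both 36 e⁻, Z=39>38); Sr^2+ < Rb^+ (both 36 e⁻, Z=38>37); Rb^+ < Cs^+ (same group, 1 shell fewer).
Ordering all of them (including Sr^2+) by radius gives Ti^4+ < Zr^4+ < Y^3+ < Sr^2+ < Rb^+ < Cs^+. So 2 are larger.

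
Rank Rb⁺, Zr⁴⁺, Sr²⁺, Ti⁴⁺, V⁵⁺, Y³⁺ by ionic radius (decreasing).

Rb⁺ > Sr²⁺ > Y³⁺ > Zr⁴⁺ > Ti⁴⁺ > V⁵⁺

V⁵⁺: 18 e⁻, Z=23, Ti⁴⁺: 18 e⁻, Z=22, Zr⁴⁺: 36 e⁻, Z=40, Y³⁺: 36 e⁻, Z=39, Sr²⁺: 36 e⁻, Z=38, Rb⁺: 36 e⁻, Z=37. V⁵⁺ < Ti⁴⁺ (isoelectronic, higher Z=23 is smaller); Ti⁴⁺ < Zr⁴⁺ (same group, period 4 vs 5); Zr⁴⁺ < Y³⁺ (isoelectronic, higher Z=40 is smaller); Y³⁺ < Sr²⁺ (isoelectronic, higher Z=39 is smaller); Sr²⁺ < Rb⁺ (both 36 e⁻, Z=38>37).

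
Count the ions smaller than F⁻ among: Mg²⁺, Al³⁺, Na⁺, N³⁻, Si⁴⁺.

4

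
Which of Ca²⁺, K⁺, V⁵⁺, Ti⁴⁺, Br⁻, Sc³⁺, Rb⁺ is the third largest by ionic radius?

First list Z and electron count for each: V⁵⁺: 18 e⁻, Z=23, Ti⁴⁺: 18 e⁻, Z=22, Sc³⁺: 18 e⁻, Z=21, Ca²⁺: 18 e⁻, Z=20, K⁺: 18 e⁻, Z=19, Rb⁺: 36 e⁻, Z=37, Br⁻: 36 e⁻, Z=35. V⁵⁺ < Ti⁴⁺ (isoelectronic, higher Z=23 is smaller); Ti⁴⁺ < Sc³⁺ (both 18 e⁻, Z=22>21); Sc³⁺ < Ca²⁺ (isoelectronic, higher Z=21 is smaller); Ca²⁺ < K⁺ (both 18 e⁻, Z=20>19); K⁺ < Rb⁺ (same group, 1 shell fewer); Rb⁺ < Br⁻ (both 36 e⁻, Z=37>35).
Ordering: V⁵⁺ < Ti⁴⁺ < Sc³⁺ < Ca²⁺ < K⁺ < Rb⁺ < Br⁻. The third largest is K⁺.

K⁺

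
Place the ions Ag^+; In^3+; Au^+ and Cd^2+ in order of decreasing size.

Au^+ > Ag^+ > Cd^2+ > In^3+

Work out protons and electrons: In^3+ (Z=49, 46 e⁻), Cd^2+ (Z=48, 46 e⁻), Ag^+ (Z=47, 46 e⁻), Au^+ (Z=79, 78 e⁻). In^3+ < Cd^2+ (both 46 e⁻, Z=49>48); Cd^2+ < Ag^+ (both 46 e⁻, Z=48>47); Ag^+ < Au^+ (same group, 1 shell fewer).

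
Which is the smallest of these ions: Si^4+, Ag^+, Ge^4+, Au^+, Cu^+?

First list Z and electron count for each: Si^4+ (Z=14, 10 e⁻), Ge^4+ (Z=32, 28 e⁻), Cu^+ (Z=29, 28 e⁻), Ag^+ (Z=47, 46 e⁻), Au^+ (Z=79, 78 e⁻). Si^4+ < Ge^4+ (same group, period 3 vs 4); Ge^4+ < Cu^+ (both 28 e⁻, Z=32>29); Cu^+ < Ag^+ (same group, period 4 vs 5); Ag^+ < Au^+ (same group, 1 shell fewer).

Si^4+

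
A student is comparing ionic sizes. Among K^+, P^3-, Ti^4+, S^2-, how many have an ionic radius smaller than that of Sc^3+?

1

Isoelectronic series (18 e⁻ each). Size is set by nuclear charge: more protons means a smaller ion. Ti^4+ (Z=22), Sc^3+ (Z=21), K^+ (Z=19), S^2- (Z=16), P^3- (Z=15).
Placing each against Sc^3+: smaller — Ti^4+; larger — K^+, S^2-, P^3-. So 1 is smaller.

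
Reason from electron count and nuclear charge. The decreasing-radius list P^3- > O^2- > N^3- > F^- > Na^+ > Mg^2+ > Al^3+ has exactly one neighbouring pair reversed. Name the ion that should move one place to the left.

N^3-

Scanning neighbour by neighbour, only O^2-/N^3- violates a trend: O^2- and N^3- share 10 electrons; the higher nuclear charge on O (Z=8) contracts it more, so O^2- < N^3-. That makes N^3- the one sitting a position late relative to where it belongs.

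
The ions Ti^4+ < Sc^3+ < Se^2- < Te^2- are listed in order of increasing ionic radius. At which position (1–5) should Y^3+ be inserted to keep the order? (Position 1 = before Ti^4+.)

Tabulating Z and e⁻: Ti^4+ has 18 e⁻ (Z=22), Sc^3+ has 18 e⁻ (Z=21), Y^3+ has 36 e⁻ (Z=39), Se^2- has 36 e⁻ (Z=34), Te^2- has 54 e⁻ (Z=52). Ti^4+ < Sc^3+ (isoelectronic, higher Z=22 is smaller); Sc^3+ < Y^3+ (same group, 1 shell fewer); Y^3+ < Se^2- (isoelectronic, higher Z=39 is smaller); Se^2- < Te^2- (same group, 1 shell fewer).
Merged order: Ti^4+ < Sc^3+ < Y^3+ < Se^2- < Te^2- — Y^3+ is number 3.

3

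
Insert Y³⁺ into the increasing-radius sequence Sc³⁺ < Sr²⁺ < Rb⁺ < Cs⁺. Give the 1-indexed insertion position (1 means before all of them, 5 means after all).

2

Work out protons and electrons: Sc³⁺ has 18 e⁻ (Z=21), Y³⁺ has 36 e⁻ (Z=39), Sr²⁺ has 36 e⁻ (Z=38), Rb⁺ has 36 e⁻ (Z=37), Cs⁺ has 54 e⁻ (Z=55). Sc³⁺ < Y³⁺ (same group, 1 shell fewer); Y³⁺ < Sr²⁺ (isoelectronic, higher Z=39 is smaller); Sr²⁺ < Rb⁺ (isoelectronic, higher Z=38 is smaller); Rb⁺ < Cs⁺ (same group, 1 shell fewer).
Merged order: Sc³⁺ < Y³⁺ < Sr²⁺ < Rb⁺ < Cs⁺ — Y³⁺ is number 2.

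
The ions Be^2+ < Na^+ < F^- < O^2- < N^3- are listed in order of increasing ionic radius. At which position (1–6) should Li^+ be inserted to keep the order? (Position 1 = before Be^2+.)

2

Be^2+ has 2 e⁻ (Z=4), Li^+ has 2 e⁻ (Z=3), Na^+ has 10 e⁻ (Z=11), F^- has 10 e⁻ (Z=9), O^2- has 10 e⁻ (Z=8), N^3- has 10 e⁻ (Z=7). Be^2+ < Li^+ (both 2 e⁻, Z=4>3); Li^+ < Na^+ (same group, 1 shell fewer); Na^+ < F^- (both 10 e⁻, Z=11>9); F^- < O^2- (both 10 e⁻, Z=9>8); O^2- < N^3- (both 10 e⁻, Z=8>7).
The complete sequence is Be^2+ < Li^+ < Na^+ < F^- < O^2- < N^3-. Li^+ sits at position 2.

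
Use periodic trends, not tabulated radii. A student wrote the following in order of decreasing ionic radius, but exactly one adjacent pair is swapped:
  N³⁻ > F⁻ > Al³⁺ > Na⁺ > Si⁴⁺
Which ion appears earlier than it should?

Al³⁺

Check each adjacent pair. Al³⁺ and Na⁺ are reversed: Al³⁺ and Na⁺ share 10 electrons; the higher nuclear charge on Al (Z=13) contracts it more, so Al³⁺ < Na⁺. No other neighbouring pair contradicts the periodic trends, so Al³⁺ is the ion listed too early.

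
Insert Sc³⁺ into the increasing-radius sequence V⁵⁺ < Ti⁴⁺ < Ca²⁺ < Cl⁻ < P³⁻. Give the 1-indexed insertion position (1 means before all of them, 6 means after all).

3

Each ion has 18 electrons. The ranking follows nuclear charge in reverse — greater Z gives a smaller radius. V⁵⁺ (Z=23), Ti⁴⁺ (Z=22), Sc³⁺ (Z=21), Ca²⁺ (Z=20), Cl⁻ (Z=17), P³⁻ (Z=15).
With Sc³⁺ included the full order is V⁵⁺ < Ti⁴⁺ < Sc³⁺ < Ca²⁺ < Cl⁻ < P³⁻, so it takes position 3.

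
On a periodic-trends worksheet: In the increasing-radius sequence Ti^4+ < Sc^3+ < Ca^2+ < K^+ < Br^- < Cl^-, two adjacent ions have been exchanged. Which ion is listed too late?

Cl^-

Check each adjacent pair. Br^- and Cl^- are reversed: same group and charge — period 3 sits above period 4, so Cl^- is smaller. No other neighbouring pair contradicts the periodic trends, so Cl^- is the ion listed too late.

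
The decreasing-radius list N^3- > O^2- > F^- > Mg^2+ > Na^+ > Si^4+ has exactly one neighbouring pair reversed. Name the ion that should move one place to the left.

Na^+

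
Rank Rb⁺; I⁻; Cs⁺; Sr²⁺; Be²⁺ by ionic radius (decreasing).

Be²⁺ (Z=4, 2 e⁻), Sr²⁺ (Z=38, 36 e⁻), Rb⁺ (Z=37, 36 e⁻), Cs⁺ (Z=55, 54 e⁻), I⁻ (Z=53, 54 e⁻). Be²⁺ < Sr²⁺ (same group, 3 shells fewer); Sr²⁺ < Rb⁺ (both 36 e⁻, Z=38>37); Rb⁺ < Cs⁺ (same group, 1 shell fewer); Cs⁺ < I⁻ (isoelectronic, higher Z=55 is smaller).

I⁻ > Cs⁺ > Rb⁺ > Sr²⁺ > Be²⁺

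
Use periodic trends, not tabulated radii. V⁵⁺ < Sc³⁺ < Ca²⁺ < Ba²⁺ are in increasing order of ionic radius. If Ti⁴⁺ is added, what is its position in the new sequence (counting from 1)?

2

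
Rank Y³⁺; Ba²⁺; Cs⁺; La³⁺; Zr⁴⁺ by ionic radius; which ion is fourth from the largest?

Y³⁺

Zr⁴⁺ (Z=40, 36 e⁻), Y³⁺ (Z=39, 36 e⁻), La³⁺ (Z=57, 54 e⁻), Ba²⁺ (Z=56, 54 e⁻), Cs⁺ (Z=55, 54 e⁻). Zr⁴⁺ < Y³⁺ (isoelectronic, higher Z=40 is smaller); Y³⁺ < La³⁺ (same group, 1 shell fewer); La³⁺ < Ba²⁺ (isoelectronic, higher Z=57 is smaller); Ba²⁺ < Cs⁺ (isoelectronic, higher Z=56 is smaller).
Ordering: Zr⁴⁺ < Y³⁺ < La³⁺ < Ba²⁺ < Cs⁺. The fourth largest is Y³⁺.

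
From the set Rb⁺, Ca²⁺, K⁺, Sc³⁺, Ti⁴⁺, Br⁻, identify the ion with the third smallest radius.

Ca²⁺

First list Z and electron count for each: Ti⁴⁺: 18 e⁻, Z=22, Sc³⁺: 18 e⁻, Z=21, Ca²⁺: 18 e⁻, Z=20, K⁺: 18 e⁻, Z=19, Rb⁺: 36 e⁻, Z=37, Br⁻: 36 e⁻, Z=35. Ti⁴⁺ < Sc³⁺ (isoelectronic, higher Z=22 is smaller); Sc³⁺ < Ca²⁺ (both 18 e⁻, Z=21>20); Ca²⁺ < K⁺ (isoelectronic, higher Z=20 is smaller); K⁺ < Rb⁺ (same group, period 4 vs 5); Rb⁺ < Br⁻ (isoelectronic, higher Z=37 is smaller).
That gives Ti⁴⁺ < Sc³⁺ < Ca²⁺ < K⁺ < Rb⁺ < Br⁻. From the smallest end, number 3 is Ca²⁺.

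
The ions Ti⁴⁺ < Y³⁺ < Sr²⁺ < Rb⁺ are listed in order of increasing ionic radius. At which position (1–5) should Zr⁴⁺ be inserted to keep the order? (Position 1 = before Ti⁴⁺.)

Tabulating Z and e⁻: Ti⁴⁺ has 18 e⁻ (Z=22), Zr⁴⁺ has 36 e⁻ (Z=40), Y³⁺ has 36 e⁻ (Z=39), Sr²⁺ has 36 e⁻ (Z=38), Rb⁺ has 36 e⁻ (Z=37). Ti⁴⁺ < Zr⁴⁺ (same group, 1 shell fewer); Zr⁴⁺ < Y³⁺ (isoelectronic, higher Z=40 is smaller); Y³⁺ < Sr²⁺ (isoelectronic, higher Z=39 is smaller); Sr²⁺ < Rb⁺ (both 36 e⁻, Z=38>37).
Putting Zr⁴⁺ in gives Ti⁴⁺ < Zr⁴⁺ < Y³⁺ < Sr²⁺ < Rb⁺; it lands at slot 2.

2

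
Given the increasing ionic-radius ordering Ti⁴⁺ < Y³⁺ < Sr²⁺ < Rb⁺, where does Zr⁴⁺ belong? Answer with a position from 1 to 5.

2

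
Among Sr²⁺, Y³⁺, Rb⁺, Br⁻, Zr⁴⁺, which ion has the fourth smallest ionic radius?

Rb⁺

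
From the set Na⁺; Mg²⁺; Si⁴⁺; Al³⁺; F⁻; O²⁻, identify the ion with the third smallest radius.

Mg²⁺

Each ion has 10 electrons. The ranking follows nuclear charge in reverse — greater Z gives a smaller radius. Si⁴⁺ (Z=14), Al³⁺ (Z=13), Mg²⁺ (Z=12), Na⁺ (Z=11), F⁻ (Z=9), O²⁻ (Z=8).
So the order is Si⁴⁺ < Al³⁺ < Mg²⁺ < Na⁺ < F⁻ < O²⁻; the 3rd-smallest ion is Mg²⁺.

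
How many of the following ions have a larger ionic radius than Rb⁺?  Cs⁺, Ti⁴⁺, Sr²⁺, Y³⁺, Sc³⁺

Tabulating Z and e⁻: Ti⁴⁺ (Z=22, 18 e⁻), Sc³⁺ (Z=21, 18 e⁻), Y³⁺ (Z=39, 36 e⁻), Sr²⁺ (Z=38, 36 e⁻), Rb⁺ (Z=37, 36 e⁻), Cs⁺ (Z=55, 54 e⁻). Ti⁴⁺ < Sc³⁺ (both 18 e⁻, Z=22>21); Sc³⁺ < Y³⁺ (same group, period 4 vs 5); Y³⁺ < Sr²⁺ (both 36 e⁻, Z=39>38); Sr²⁺ < Rb⁺ (isoelectronic, higher Z=38 is smaller); Rb⁺ < Cs⁺ (same group, period 5 vs 6).
Ordering all of them (including Rb⁺) by radius gives Ti⁴⁺ < Sc³⁺ < Y³⁺ < Sr²⁺ < Rb⁺ < Cs⁺. So 1 is larger.

1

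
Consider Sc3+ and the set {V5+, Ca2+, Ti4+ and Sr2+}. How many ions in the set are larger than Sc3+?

V5+ (Z=23, 18 e⁻), Ti4+ (Z=22, 18 e⁻), Sc3+ (Z=21, 18 e⁻), Ca2+ (Z=20, 18 e⁻), Sr2+ (Z=38, 36 e⁻). V5+ < Ti4+ (both 18 e⁻, Z=23>22); Ti4+ < Sc3+ (isoelectronic, higher Z=22 is smaller); Sc3+ < Ca2+ (isoelectronic, higher Z=21 is smaller); Ca2+ < Sr2+ (same group, period 4 vs 5).
Ordering all of them (including Sc3+) by radius gives V5+ < Ti4+ < Sc3+ < Ca2+ < Sr2+. That's 2.

2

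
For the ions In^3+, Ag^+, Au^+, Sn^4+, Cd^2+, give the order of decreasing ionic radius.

Electron counts and nuclear charges: Sn^4+ has 46 e⁻ (Z=50), In^3+ has 46 e⁻ (Z=49), Cd^2+ has 46 e⁻ (Z=48), Ag^+ has 46 e⁻ (Z=47), Au^+ has 78 e⁻ (Z=79). Sn^4+ < In^3+ (both 46 e⁻, Z=50>49); In^3+ < Cd^2+ (both 46 e⁻, Z=49>48); Cd^2+ < Ag^+ (both 46 e⁻, Z=48>47); Ag^+ < Au^+ (same group, 1 shell fewer).

Au^+ > Ag^+ > Cd^2+ > In^3+ > Sn^4+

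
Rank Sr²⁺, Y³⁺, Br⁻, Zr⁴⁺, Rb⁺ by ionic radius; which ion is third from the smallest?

Each ion has 36 electrons. The ranking follows nuclear charge in reverse — greater Z gives a smaller radius. Zr⁴⁺ (Z=40), Y³⁺ (Z=39), Sr²⁺ (Z=38), Rb⁺ (Z=37), Br⁻ (Z=35).
Full ascending order: Zr⁴⁺ < Y³⁺ < Sr²⁺ < Rb⁺ < Br⁻. Counting from the smallest, position 3 is Sr²⁺.

Sr²⁺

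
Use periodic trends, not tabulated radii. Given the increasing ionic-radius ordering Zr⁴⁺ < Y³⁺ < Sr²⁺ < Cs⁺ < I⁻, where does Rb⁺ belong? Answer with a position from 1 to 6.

4

Electron counts and nuclear charges: Zr⁴⁺ has 36 e⁻ (Z=40), Y³⁺ has 36 e⁻ (Z=39), Sr²⁺ has 36 e⁻ (Z=38), Rb⁺ has 36 e⁻ (Z=37), Cs⁺ has 54 e⁻ (Z=55), I⁻ has 54 e⁻ (Z=53). Zr⁴⁺ < Y³⁺ (both 36 e⁻, Z=40>39); Y³⁺ < Sr²⁺ (both 36 e⁻, Z=39>38); Sr²⁺ < Rb⁺ (both 36 e⁻, Z=38>37); Rb⁺ < Cs⁺ (same group, 1 shell fewer); Cs⁺ < I⁻ (isoelectronic, higher Z=55 is smaller).
Merged order: Zr⁴⁺ < Y³⁺ < Sr²⁺ < Rb⁺ < Cs⁺ < I⁻ — Rb⁺ is number 4.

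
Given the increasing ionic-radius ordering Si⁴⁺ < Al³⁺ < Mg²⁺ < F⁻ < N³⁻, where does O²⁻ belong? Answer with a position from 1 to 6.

5

Each ion has 10 electrons. The ranking follows nuclear charge in reverse — greater Z gives a smaller radius. Si⁴⁺ (Z=14), Al³⁺ (Z=13), Mg²⁺ (Z=12), F⁻ (Z=9), O²⁻ (Z=8), N³⁻ (Z=7).
Putting O²⁻ in gives Si⁴⁺ < Al³⁺ < Mg²⁺ < F⁻ < O²⁻ < N³⁻; it lands at slot 5.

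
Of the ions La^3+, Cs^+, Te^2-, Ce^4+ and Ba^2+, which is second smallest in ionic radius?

La^3+

These species are isoelectronic with 54 electrons. The only difference is the number of protons: Ce^4+ (Z=58), La^3+ (Z=57), Ba^2+ (Z=56), Cs^+ (Z=55), Te^2- (Z=52). The strongest nuclear pull (Ce^4+) gives the smallest ion.
So the order is Ce^4+ < La^3+ < Ba^2+ < Cs^+ < Te^2-; the 2nd-smallest ion is La^3+.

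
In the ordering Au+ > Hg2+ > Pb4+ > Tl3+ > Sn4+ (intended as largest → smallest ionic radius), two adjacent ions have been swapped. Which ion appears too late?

Tl3+

Check each adjacent pair. Pb4+ and Tl3+ are reversed: they are isoelectronic (78 e⁻) and Pb has more protons than Tl (82 vs 81), making Pb4+ smaller. No other neighbouring pair contradicts the periodic trends, so Tl3+ is the ion listed too late.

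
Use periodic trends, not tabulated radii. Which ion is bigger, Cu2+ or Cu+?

For a single element, ionic radius drops as positive charge rises — Cu2+ < Cu+.

Cu+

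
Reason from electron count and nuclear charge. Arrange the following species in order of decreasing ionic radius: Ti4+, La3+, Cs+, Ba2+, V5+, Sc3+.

Cs+ > Ba2+ > La3+ > Sc3+ > Ti4+ > V5+

Work out protons and electrons: V5+: 18 e⁻, Z=23, Ti4+: 18 e⁻, Z=22, Sc3+: 18 e⁻, Z=21, La3+: 54 e⁻, Z=57, Ba2+: 54 e⁻, Z=56, Cs+: 54 e⁻, Z=55. V5+ < Ti4+ (isoelectronic, higher Z=23 is smaller); Ti4+ < Sc3+ (isoelectronic, higher Z=22 is smaller); Sc3+ < La3+ (same group, 2 shells fewer); La3+ < Ba2+ (both 54 e⁻, Z=57>56); Ba2+ < Cs+ (both 54 e⁻, Z=56>55).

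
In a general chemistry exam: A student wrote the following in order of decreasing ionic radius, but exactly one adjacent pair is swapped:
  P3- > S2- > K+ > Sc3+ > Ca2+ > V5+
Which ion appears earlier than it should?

Compare adjacent ions: both have 18 electrons but Z(Sc)=21 > Z(Ca)=20, so Sc3+ should be the smaller of the two — yet in this decreasing list Sc3+ sits before Ca2+. Nothing else is reversed, so Sc3+ should move one place to the right.

Sc3+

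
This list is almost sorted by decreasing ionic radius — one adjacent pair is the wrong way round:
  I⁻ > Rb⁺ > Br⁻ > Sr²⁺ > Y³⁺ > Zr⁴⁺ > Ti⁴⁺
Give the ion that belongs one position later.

Rb⁺

Check each adjacent pair. Rb⁺ and Br⁻ are reversed: they are isoelectronic (36 e⁻) and Rb has more protons than Br (37 vs 35), making Rb⁺ smaller. No other neighbouring pair contradicts the periodic trends, so Rb⁺ is the ion listed too early.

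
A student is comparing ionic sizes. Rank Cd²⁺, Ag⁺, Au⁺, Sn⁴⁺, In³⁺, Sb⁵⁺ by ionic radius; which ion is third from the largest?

Electron counts and nuclear charges: Sb⁵⁺: 46 e⁻, Z=51, Sn⁴⁺: 46 e⁻, Z=50, In³⁺: 46 e⁻, Z=49, Cd²⁺: 46 e⁻, Z=48, Ag⁺: 46 e⁻, Z=47, Au⁺: 78 e⁻, Z=79. Sb⁵⁺ < Sn⁴⁺ (isoelectronic, higher Z=51 is smaller); Sn⁴⁺ < In³⁺ (both 46 e⁻, Z=50>49); In³⁺ < Cd²⁺ (both 46 e⁻, Z=49>48); Cd²⁺ < Ag⁺ (isoelectronic, higher Z=48 is smaller); Ag⁺ < Au⁺ (same group, 1 shell fewer).
Full ascending order: Sb⁵⁺ < Sn⁴⁺ < In³⁺ < Cd²⁺ < Ag⁺ < Au⁺. Counting from the largest, position 3 is Cd²⁺.

Cd²⁺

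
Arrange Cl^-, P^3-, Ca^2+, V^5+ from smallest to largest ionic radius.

V^5+ < Ca^2+ < Cl^- < P^3-

Each ion has 18 electrons. The ranking follows nuclear charge in reverse — greater Z gives a smaller radius. V^5+ (Z=23), Ca^2+ (Z=20), Cl^- (Z=17), P^3- (Z=15).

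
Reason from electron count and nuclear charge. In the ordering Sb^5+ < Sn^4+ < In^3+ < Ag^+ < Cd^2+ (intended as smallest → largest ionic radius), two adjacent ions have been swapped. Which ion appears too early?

Ag^+

Check each adjacent pair. Ag^+ and Cd^2+ are reversed: they are isoelectronic (46 e⁻) and Cd has more protons than Ag (48 vs 47), making Cd^2+ smaller. No other neighbouring pair contradicts the periodic trends, so Ag^+ is the ion listed too early.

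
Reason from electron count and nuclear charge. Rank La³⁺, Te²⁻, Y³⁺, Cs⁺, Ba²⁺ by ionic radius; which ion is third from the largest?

Ba²⁺

Electron counts and nuclear charges: Y³⁺ has 36 e⁻ (Z=39), La³⁺ has 54 e⁻ (Z=57), Ba²⁺ has 54 e⁻ (Z=56), Cs⁺ has 54 e⁻ (Z=55), Te²⁻ has 54 e⁻ (Z=52). Y³⁺ < La³⁺ (same group, 1 shell fewer); La³⁺ < Ba²⁺ (both 54 e⁻, Z=57>56); Ba²⁺ < Cs⁺ (both 54 e⁻, Z=56>55); Cs⁺ < Te²⁻ (both 54 e⁻, Z=55>52).
So the order is Y³⁺ < La³⁺ < Ba²⁺ < Cs⁺ < Te²⁻; the 3rd-largest ion is Ba²⁺.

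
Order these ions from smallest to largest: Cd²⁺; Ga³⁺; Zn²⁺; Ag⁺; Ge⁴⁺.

Ge⁴⁺ < Ga³⁺ < Zn²⁺ < Cd²⁺ < Ag⁺

Work out protons and electrons: Ge⁴⁺ has 28 e⁻ (Z=32), Ga³⁺ has 28 e⁻ (Z=31), Zn²⁺ has 28 e⁻ (Z=30), Cd²⁺ has 46 e⁻ (Z=48), Ag⁺ has 46 e⁻ (Z=47). Ge⁴⁺ < Ga³⁺ (isoelectronic, higher Z=32 is smaller); Ga³⁺ < Zn²⁺ (isoelectronic, higher Z=31 is smaller); Zn²⁺ < Cd²⁺ (same group, 1 shell fewer); Cd²⁺ < Ag⁺ (isoelectronic, higher Z=48 is smaller).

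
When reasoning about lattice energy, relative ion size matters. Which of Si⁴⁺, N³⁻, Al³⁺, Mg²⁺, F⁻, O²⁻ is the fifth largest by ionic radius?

Al³⁺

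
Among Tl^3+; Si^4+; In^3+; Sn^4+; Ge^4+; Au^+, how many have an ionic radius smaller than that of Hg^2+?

5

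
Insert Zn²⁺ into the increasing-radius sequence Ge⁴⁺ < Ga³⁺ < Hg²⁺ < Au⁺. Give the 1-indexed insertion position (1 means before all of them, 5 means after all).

First list Z and electron count for each: Ge⁴⁺: 28 e⁻, Z=32, Ga³⁺: 28 e⁻, Z=31, Zn²⁺: 28 e⁻, Z=30, Hg²⁺: 78 e⁻, Z=80, Au⁺: 78 e⁻, Z=79. Ge⁴⁺ < Ga³⁺ (isoelectronic, higher Z=32 is smaller); Ga³⁺ < Zn²⁺ (isoelectronic, higher Z=31 is smaller); Zn²⁺ < Hg²⁺ (same group, period 4 vs 6); Hg²⁺ < Au⁺ (both 78 e⁻, Z=80>79).
With Zn²⁺ included the full order is Ge⁴⁺ < Ga³⁺ < Zn²⁺ < Hg²⁺ < Au⁺, so it takes position 3.

3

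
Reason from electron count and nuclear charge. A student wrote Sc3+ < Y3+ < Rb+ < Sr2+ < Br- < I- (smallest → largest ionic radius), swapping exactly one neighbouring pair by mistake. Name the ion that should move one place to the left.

Sr2+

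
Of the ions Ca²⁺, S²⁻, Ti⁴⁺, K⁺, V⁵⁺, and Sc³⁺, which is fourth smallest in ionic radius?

Ca²⁺

All of these have 18 electrons (isoelectronic). With the same electron cloud, the ion with the most protons pulls it in tightest. Nuclear charges: V⁵⁺ (Z=23), Ti⁴⁺ (Z=22), Sc³⁺ (Z=21), Ca²⁺ (Z=20), K⁺ (Z=19), S²⁻ (Z=16). Highest Z is smallest.
That gives V⁵⁺ < Ti⁴⁺ < Sc³⁺ < Ca²⁺ < K⁺ < S²⁻. From the smallest end, number 4 is Ca²⁺.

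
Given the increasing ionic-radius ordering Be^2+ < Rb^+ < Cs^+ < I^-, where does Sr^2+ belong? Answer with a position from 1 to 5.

2

First list Z and electron count for each: Be^2+ (Z=4, 2 e⁻), Sr^2+ (Z=38, 36 e⁻), Rb^+ (Z=37, 36 e⁻), Cs^+ (Z=55, 54 e⁻), I^- (Z=53, 54 e⁻). Be^2+ < Sr^2+ (same group, 3 shells fewer); Sr^2+ < Rb^+ (both 36 e⁻, Z=38>37); Rb^+ < Cs^+ (same group, period 5 vs 6); Cs^+ < I^- (isoelectronic, higher Z=55 is smaller).
Merged order: Be^2+ < Sr^2+ < Rb^+ < Cs^+ < I^- — Sr^2+ is number 2.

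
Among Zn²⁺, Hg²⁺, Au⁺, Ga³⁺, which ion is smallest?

Ga³⁺ (Z=31, 28 e⁻), Zn²⁺ (Z=30, 28 e⁻), Hg²⁺ (Z=80, 78 e⁻), Au⁺ (Z=79, 78 e⁻). Ga³⁺ < Zn²⁺ (isoelectronic, higher Z=31 is smaller); Zn²⁺ < Hg²⁺ (same group, period 4 vs 6); Hg²⁺ < Au⁺ (isoelectronic, higher Z=80 is smaller).

Ga³⁺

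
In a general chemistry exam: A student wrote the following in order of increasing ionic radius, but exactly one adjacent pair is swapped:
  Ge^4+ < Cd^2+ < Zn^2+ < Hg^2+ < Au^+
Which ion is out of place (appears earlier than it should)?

Cd^2+

Compare adjacent ions: same group and charge — period 4 sits above period 5, so Zn^2+ is smaller — yet in this increasing list Cd^2+ sits before Zn^2+. Nothing else is reversed, so Cd^2+ should move one place to the right.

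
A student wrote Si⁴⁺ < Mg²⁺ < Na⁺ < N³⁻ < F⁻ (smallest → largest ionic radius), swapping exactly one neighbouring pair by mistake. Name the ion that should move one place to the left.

F⁻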